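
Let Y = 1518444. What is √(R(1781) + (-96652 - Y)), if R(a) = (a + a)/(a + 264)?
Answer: I*√6754364565110/2045 ≈ 1270.9*I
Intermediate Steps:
R(a) = 2*a/(264 + a) (R(a) = (2*a)/(264 + a) = 2*a/(264 + a))
√(R(1781) + (-96652 - Y)) = √(2*1781/(264 + 1781) + (-96652 - 1*1518444)) = √(2*1781/2045 + (-96652 - 1518444)) = √(2*1781*(1/2045) - 1615096) = √(3562/2045 - 1615096) = √(-3302867758/2045) = I*√6754364565110/2045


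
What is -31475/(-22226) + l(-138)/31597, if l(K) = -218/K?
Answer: 68623997309/48456969618 ≈ 1.4162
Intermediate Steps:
-31475/(-22226) + l(-138)/31597 = -31475/(-22226) - 218/(-138)/31597 = -31475*(-1/22226) - 218*(-1/138)*(1/31597) = 31475/22226 + (109/69)*(1/31597) = 31475/22226 + 109/2180193 = 68623997309/48456969618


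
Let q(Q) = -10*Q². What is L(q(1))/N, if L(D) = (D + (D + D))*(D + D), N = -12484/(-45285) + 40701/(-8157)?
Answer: -73877949000/580437599 ≈ -127.28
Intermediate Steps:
N = -580437599/123129915 (N = -12484*(-1/45285) + 40701*(-1/8157) = 12484/45285 - 13567/2719 = -580437599/123129915 ≈ -4.7140)
L(D) = 6*D² (L(D) = (D + 2*D)*(2*D) = (3*D)*(2*D) = 6*D²)
L(q(1))/N = (6*(-10*1²)²)/(-580437599/123129915) = (6*(-10*1)²)*(-123129915/580437599) = (6*(-10)²)*(-123129915/580437599) = (6*100)*(-123129915/580437599) = 600*(-123129915/580437599) = -73877949000/580437599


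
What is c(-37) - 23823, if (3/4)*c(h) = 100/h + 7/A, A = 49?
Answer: -6171041/259 ≈ -23826.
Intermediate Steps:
c(h) = 4/21 + 400/(3*h) (c(h) = 4*(100/h + 7/49)/3 = 4*(100/h + 7*(1/49))/3 = 4*(100/h + ⅐)/3 = 4*(⅐ + 100/h)/3 = 4/21 + 400/(3*h))
c(-37) - 23823 = (4/21)*(700 - 37)/(-37) - 23823 = (4/21)*(-1/37)*663 - 23823 = -884/259 - 23823 = -6171041/259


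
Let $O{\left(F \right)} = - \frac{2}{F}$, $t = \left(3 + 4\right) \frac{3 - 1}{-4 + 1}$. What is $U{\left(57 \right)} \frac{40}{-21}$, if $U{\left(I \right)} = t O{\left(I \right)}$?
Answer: $- \frac{160}{513} \approx -0.31189$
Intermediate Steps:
$t = - \frac{14}{3}$ ($t = 7 \frac{2}{-3} = 7 \cdot 2 \left(- \frac{1}{3}\right) = 7 \left(- \frac{2}{3}\right) = - \frac{14}{3} \approx -4.6667$)
$U{\left(I \right)} = \frac{28}{3 I}$ ($U{\left(I \right)} = - \frac{14 \left(- \frac{2}{I}\right)}{3} = \frac{28}{3 I}$)
$U{\left(57 \right)} \frac{40}{-21} = \frac{28}{3 \cdot 57} \frac{40}{-21} = \frac{28}{3} \cdot \frac{1}{57} \cdot 40 \left(- \frac{1}{21}\right) = \frac{28}{171} \left(- \frac{40}{21}\right) = - \frac{160}{513}$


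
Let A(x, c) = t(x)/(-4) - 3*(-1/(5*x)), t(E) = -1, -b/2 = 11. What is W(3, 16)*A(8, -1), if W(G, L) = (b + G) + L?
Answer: -39/40 ≈ -0.97500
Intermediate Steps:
b = -22 (b = -2*11 = -22)
W(G, L) = -22 + G + L (W(G, L) = (-22 + G) + L = -22 + G + L)
A(x, c) = ¼ + 3/(5*x) (A(x, c) = -1/(-4) - 3*(-1/(5*x)) = -1*(-¼) - (-3)/(5*x) = ¼ + 3/(5*x))
W(3, 16)*A(8, -1) = (-22 + 3 + 16)*((1/20)*(12 + 5*8)/8) = -3*(12 + 40)/(20*8) = -3*52/(20*8) = -3*13/40 = -39/40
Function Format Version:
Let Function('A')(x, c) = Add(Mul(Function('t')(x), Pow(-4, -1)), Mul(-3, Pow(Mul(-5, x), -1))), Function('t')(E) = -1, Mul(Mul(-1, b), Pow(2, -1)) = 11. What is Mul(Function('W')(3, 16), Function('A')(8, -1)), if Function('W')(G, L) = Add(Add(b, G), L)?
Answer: Rational(-39, 40) ≈ -0.97500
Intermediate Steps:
b = -22 (b = Mul(-2, 11) = -22)
Function('W')(G, L) = Add(-22, G, L) (Function('W')(G, L) = Add(Add(-22, G), L) = Add(-22, G, L))
Function('A')(x, c) = Add(Rational(1, 4), Mul(Rational(3, 5), Pow(x, -1))) (Function('A')(x, c) = Add(Mul(-1, Pow(-4, -1)), Mul(-3, Pow(Mul(-5, x), -1))) = Add(Mul(-1, Rational(-1, 4)), Mul(-3, Mul(Rational(-1, 5), Pow(x, -1)))) = Add(Rational(1, 4), Mul(Rational(3, 5), Pow(x, -1))))
Mul(Function('W')(3, 16), Function('A')(8, -1)) = Mul(Add(-22, 3, 16), Mul(Rational(1, 20), Pow(8, -1), Add(12, Mul(5, 8)))) = Mul(-3, Mul(Rational(1, 20), Rational(1, 8), Add(12, 40))) = Mul(-3, Mul(Rational(1, 20), Rational(1, 8), 52)) = Mul(-3, Rational(13, 40)) = Rational(-39, 40)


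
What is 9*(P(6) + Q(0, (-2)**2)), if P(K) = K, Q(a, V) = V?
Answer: 90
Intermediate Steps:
9*(P(6) + Q(0, (-2)**2)) = 9*(6 + (-2)**2) = 9*(6 + 4) = 9*10 = 90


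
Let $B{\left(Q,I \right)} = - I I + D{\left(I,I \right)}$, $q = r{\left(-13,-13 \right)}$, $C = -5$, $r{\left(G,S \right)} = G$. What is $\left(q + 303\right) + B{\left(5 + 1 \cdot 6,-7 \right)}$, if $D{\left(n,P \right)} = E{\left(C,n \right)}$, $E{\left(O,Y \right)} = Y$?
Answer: $234$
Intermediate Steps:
$q = -13$
$D{\left(n,P \right)} = n$
$B{\left(Q,I \right)} = I - I^{2}$ ($B{\left(Q,I \right)} = - I I + I = - I^{2} + I = I - I^{2}$)
$\left(q + 303\right) + B{\left(5 + 1 \cdot 6,-7 \right)} = \left(-13 + 303\right) - 7 \left(1 - -7\right) = 290 - 7 \left(1 + 7\right) = 290 - 56 = 234$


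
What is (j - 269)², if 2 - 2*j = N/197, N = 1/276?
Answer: 849337355552449/11825257536 ≈ 71824.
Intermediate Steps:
N = 1/276 ≈ 0.0036232
j = 108743/108744 (j = 1 - 1/(552*197) = 1 - ½*1/54372 = 1 - 1/108744 = 108743/108744 ≈ 0.99999)
(j - 269)² = (108743/108744 - 269)² = (-29143393/108744)² = 849337355552449/11825257536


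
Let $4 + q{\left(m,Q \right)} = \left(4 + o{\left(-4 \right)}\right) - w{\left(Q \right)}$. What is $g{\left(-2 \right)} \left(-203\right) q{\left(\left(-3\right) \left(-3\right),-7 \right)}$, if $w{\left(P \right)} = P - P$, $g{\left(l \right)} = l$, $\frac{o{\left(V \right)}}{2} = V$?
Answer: $-3248$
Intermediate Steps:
$o{\left(V \right)} = 2 V$
$w{\left(P \right)} = 0$
$q{\left(m,Q \right)} = -8$ ($q{\left(m,Q \right)} = -4 + \left(\left(4 + 2 \left(-4\right)\right) - 0\right) = -4 + \left(\left(4 - 8\right) + 0\right) = -4 + \left(-4 + 0\right) = -4 - 4 = -8$)
$g{\left(-2 \right)} \left(-203\right) q{\left(\left(-3\right) \left(-3\right),-7 \right)} = \left(-2\right) \left(-203\right) \left(-8\right) = 406 \left(-8\right) = -3248$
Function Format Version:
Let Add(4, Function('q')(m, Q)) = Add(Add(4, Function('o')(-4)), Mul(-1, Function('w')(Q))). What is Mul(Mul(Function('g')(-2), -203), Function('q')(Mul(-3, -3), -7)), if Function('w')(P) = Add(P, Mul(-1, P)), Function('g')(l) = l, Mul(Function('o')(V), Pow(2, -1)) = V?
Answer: -3248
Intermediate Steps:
Function('o')(V) = Mul(2, V)
Function('w')(P) = 0
Function('q')(m, Q) = -8 (Function('q')(m, Q) = Add(-4, Add(Add(4, Mul(2, -4)), Mul(-1, 0))) = Add(-4, Add(Add(4, -8), 0)) = Add(-4, Add(-4, 0)) = Add(-4, -4) = -8)
Mul(Mul(Function('g')(-2), -203), Function('q')(Mul(-3, -3), -7)) = Mul(Mul(-2, -203), -8) = Mul(406, -8) = -3248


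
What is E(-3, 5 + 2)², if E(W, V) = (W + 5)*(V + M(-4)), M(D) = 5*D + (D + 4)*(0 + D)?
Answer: 676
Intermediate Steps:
M(D) = 5*D + D*(4 + D) (M(D) = 5*D + (4 + D)*D = 5*D + D*(4 + D))
E(W, V) = (-20 + V)*(5 + W) (E(W, V) = (W + 5)*(V - 4*(9 - 4)) = (5 + W)*(V - 4*5) = (5 + W)*(V - 20) = (5 + W)*(-20 + V) = (-20 + V)*(5 + W))
E(-3, 5 + 2)² = (-100 - 20*(-3) + 5*(5 + 2) + (5 + 2)*(-3))² = (-100 + 60 + 5*7 + 7*(-3))² = (-100 + 60 + 35 - 21)² = (-26)² = 676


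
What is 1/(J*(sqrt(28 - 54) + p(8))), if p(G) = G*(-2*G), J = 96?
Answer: -2/24615 - I*sqrt(26)/1575360 ≈ -8.1251e-5 - 3.2367e-6*I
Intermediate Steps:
p(G) = -2*G**2
1/(J*(sqrt(28 - 54) + p(8))) = 1/(96*(sqrt(28 - 54) - 2*8**2)) = 1/(96*(sqrt(-26) - 2*64)) = 1/(96*(I*sqrt(26) - 128)) = 1/(96*(-128 + I*sqrt(26))) = 1/(-12288 + 96*I*sqrt(26))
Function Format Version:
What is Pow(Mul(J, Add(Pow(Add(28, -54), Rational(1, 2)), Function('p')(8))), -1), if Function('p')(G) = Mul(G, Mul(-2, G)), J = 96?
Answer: Add(Rational(-2, 24615), Mul(Rational(-1, 1575360), I, Pow(26, Rational(1, 2)))) ≈ Add(-8.1251e-5, Mul(-3.2367e-6, I))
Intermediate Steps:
Function('p')(G) = Mul(-2, Pow(G, 2))
Pow(Mul(J, Add(Pow(Add(28, -54), Rational(1, 2)), Function('p')(8))), -1) = Pow(Mul(96, Add(Pow(Add(28, -54), Rational(1, 2)), Mul(-2, Pow(8, 2)))), -1) = Pow(Mul(96, Add(Pow(-26, Rational(1, 2)), Mul(-2, 64))), -1) = Pow(Mul(96, Add(Mul(I, Pow(26, Rational(1, 2))), -128)), -1) = Pow(Mul(96, Add(-128, Mul(I, Pow(26, Rational(1, 2))))), -1) = Pow(Add(-12288, Mul(96, I, Pow(26, Rational(1, 2)))), -1)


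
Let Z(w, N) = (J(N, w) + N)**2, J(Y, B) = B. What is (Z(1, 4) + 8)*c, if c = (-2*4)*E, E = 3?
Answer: -792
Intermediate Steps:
c = -24 (c = -2*4*3 = -8*3 = -24)
Z(w, N) = (N + w)**2 (Z(w, N) = (w + N)**2 = (N + w)**2)
(Z(1, 4) + 8)*c = ((4 + 1)**2 + 8)*(-24) = (5**2 + 8)*(-24) = (25 + 8)*(-24) = 33*(-24) = -792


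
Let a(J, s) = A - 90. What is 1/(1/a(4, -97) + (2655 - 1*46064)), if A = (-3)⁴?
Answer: -9/390682 ≈ -2.3037e-5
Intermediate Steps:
A = 81
a(J, s) = -9 (a(J, s) = 81 - 90 = -9)
1/(1/a(4, -97) + (2655 - 1*46064)) = 1/(1/(-9) + (2655 - 1*46064)) = 1/(-⅑ + (2655 - 46064)) = 1/(-⅑ - 43409) = 1/(-390682/9) = -9/390682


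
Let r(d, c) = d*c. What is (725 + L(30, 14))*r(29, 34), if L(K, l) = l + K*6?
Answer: 906134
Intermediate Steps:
r(d, c) = c*d
L(K, l) = l + 6*K
(725 + L(30, 14))*r(29, 34) = (725 + (14 + 6*30))*(34*29) = (725 + (14 + 180))*986 = (725 + 194)*986 = 919*986 = 906134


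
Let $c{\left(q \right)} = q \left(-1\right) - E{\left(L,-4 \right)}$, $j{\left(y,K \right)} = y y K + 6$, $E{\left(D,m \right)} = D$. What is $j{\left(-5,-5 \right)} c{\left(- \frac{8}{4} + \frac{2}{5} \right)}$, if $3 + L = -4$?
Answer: $- \frac{5117}{5} \approx -1023.4$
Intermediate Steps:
$L = -7$ ($L = -3 - 4 = -7$)
$j{\left(y,K \right)} = 6 + K y^{2}$ ($j{\left(y,K \right)} = y^{2} K + 6 = K y^{2} + 6 = 6 + K y^{2}$)
$c{\left(q \right)} = 7 - q$ ($c{\left(q \right)} = q \left(-1\right) - -7 = - q + 7 = 7 - q$)
$j{\left(-5,-5 \right)} c{\left(- \frac{8}{4} + \frac{2}{5} \right)} = \left(6 - 5 \left(-5\right)^{2}\right) \left(7 - \left(- \frac{8}{4} + \frac{2}{5}\right)\right) = \left(6 - 125\right) \left(7 - \left(\left(-8\right) \frac{1}{4} + 2 \cdot \frac{1}{5}\right)\right) = \left(6 - 125\right) \left(7 - \left(-2 + \frac{2}{5}\right)\right) = - 119 \left(7 - - \frac{8}{5}\right) = - 119 \left(7 + \frac{8}{5}\right) = \left(-119\right) \frac{43}{5} = - \frac{5117}{5}$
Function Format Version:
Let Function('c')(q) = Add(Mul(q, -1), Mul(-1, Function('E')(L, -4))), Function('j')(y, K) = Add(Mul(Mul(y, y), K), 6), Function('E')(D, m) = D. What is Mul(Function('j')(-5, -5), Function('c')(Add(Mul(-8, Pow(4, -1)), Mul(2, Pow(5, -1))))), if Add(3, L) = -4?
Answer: Rational(-5117, 5) ≈ -1023.4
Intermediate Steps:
L = -7 (L = Add(-3, -4) = -7)
Function('j')(y, K) = Add(6, Mul(K, Pow(y, 2))) (Function('j')(y, K) = Add(Mul(Pow(y, 2), K), 6) = Add(Mul(K, Pow(y, 2)), 6) = Add(6, Mul(K, Pow(y, 2))))
Function('c')(q) = Add(7, Mul(-1, q)) (Function('c')(q) = Add(Mul(q, -1), Mul(-1, -7)) = Add(Mul(-1, q), 7) = Add(7, Mul(-1, q)))
Mul(Function('j')(-5, -5), Function('c')(Add(Mul(-8, Pow(4, -1)), Mul(2, Pow(5, -1))))) = Mul(Add(6, Mul(-5, Pow(-5, 2))), Add(7, Mul(-1, Add(Mul(-8, Pow(4, -1)), Mul(2, Pow(5, -1)))))) = Mul(Add(6, Mul(-5, 25)), Add(7, Mul(-1, Add(Mul(-8, Rational(1, 4)), Mul(2, Rational(1, 5)))))) = Mul(Add(6, -125), Add(7, Mul(-1, Add(-2, Rational(2, 5))))) = Mul(-119, Add(7, Mul(-1, Rational(-8, 5)))) = Mul(-119, Add(7, Rational(8, 5))) = Mul(-119, Rational(43, 5)) = Rational(-5117, 5)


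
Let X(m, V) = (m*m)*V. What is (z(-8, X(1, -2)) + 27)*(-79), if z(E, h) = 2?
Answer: -2291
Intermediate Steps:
X(m, V) = V*m² (X(m, V) = m²*V = V*m²)
(z(-8, X(1, -2)) + 27)*(-79) = (2 + 27)*(-79) = 29*(-79) = -2291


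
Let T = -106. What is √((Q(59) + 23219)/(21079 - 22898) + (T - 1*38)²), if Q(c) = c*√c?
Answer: √(68568232735 - 107321*√59)/1819 ≈ 143.95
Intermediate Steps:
Q(c) = c^(3/2)
√((Q(59) + 23219)/(21079 - 22898) + (T - 1*38)²) = √((59^(3/2) + 23219)/(21079 - 22898) + (-106 - 1*38)²) = √((59*√59 + 23219)/(-1819) + (-106 - 38)²) = √((23219 + 59*√59)*(-1/1819) + (-144)²) = √((-217/17 - 59*√59/1819) + 20736) = √(352295/17 - 59*√59/1819)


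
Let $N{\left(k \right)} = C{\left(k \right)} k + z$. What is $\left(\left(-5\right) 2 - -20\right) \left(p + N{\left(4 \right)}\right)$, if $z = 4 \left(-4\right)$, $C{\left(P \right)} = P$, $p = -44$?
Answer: $-440$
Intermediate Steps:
$z = -16$
$N{\left(k \right)} = -16 + k^{2}$ ($N{\left(k \right)} = k k - 16 = k^{2} - 16 = -16 + k^{2}$)
$\left(\left(-5\right) 2 - -20\right) \left(p + N{\left(4 \right)}\right) = \left(\left(-5\right) 2 - -20\right) \left(-44 - \left(16 - 4^{2}\right)\right) = \left(-10 + 20\right) \left(-44 + \left(-16 + 16\right)\right) = 10 \left(-44 + 0\right) = 10 \left(-44\right) = -440$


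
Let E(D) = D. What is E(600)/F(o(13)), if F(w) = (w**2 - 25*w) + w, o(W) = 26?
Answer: 150/13 ≈ 11.538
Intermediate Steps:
F(w) = w**2 - 24*w
E(600)/F(o(13)) = 600/((26*(-24 + 26))) = 600/((26*2)) = 600/52 = 600*(1/52) = 150/13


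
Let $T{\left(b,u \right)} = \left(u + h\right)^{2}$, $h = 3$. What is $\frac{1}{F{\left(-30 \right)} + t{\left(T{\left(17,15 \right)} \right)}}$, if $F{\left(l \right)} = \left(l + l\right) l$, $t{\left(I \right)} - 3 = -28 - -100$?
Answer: $\frac{1}{1875} \approx 0.00053333$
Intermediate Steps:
$T{\left(b,u \right)} = \left(3 + u\right)^{2}$ ($T{\left(b,u \right)} = \left(u + 3\right)^{2} = \left(3 + u\right)^{2}$)
$t{\left(I \right)} = 75$ ($t{\left(I \right)} = 3 - -72 = 3 + \left(-28 + 100\right) = 3 + 72 = 75$)
$F{\left(l \right)} = 2 l^{2}$ ($F{\left(l \right)} = 2 l l = 2 l^{2}$)
$\frac{1}{F{\left(-30 \right)} + t{\left(T{\left(17,15 \right)} \right)}} = \frac{1}{2 \left(-30\right)^{2} + 75} = \frac{1}{2 \cdot 900 + 75} = \frac{1}{1800 + 75} = \frac{1}{1875}$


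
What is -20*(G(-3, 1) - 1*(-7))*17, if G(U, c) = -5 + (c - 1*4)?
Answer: 340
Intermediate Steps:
G(U, c) = -9 + c (G(U, c) = -5 + (c - 4) = -5 + (-4 + c) = -9 + c)
-20*(G(-3, 1) - 1*(-7))*17 = -20*((-9 + 1) - 1*(-7))*17 = -20*(-8 + 7)*17 = -20*(-1)*17 = 20*17 = 340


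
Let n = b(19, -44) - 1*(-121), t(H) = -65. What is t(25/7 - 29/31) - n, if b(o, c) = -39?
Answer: -147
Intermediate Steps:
n = 82 (n = -39 - 1*(-121) = -39 + 121 = 82)
t(25/7 - 29/31) - n = -65 - 1*82 = -65 - 82 = -147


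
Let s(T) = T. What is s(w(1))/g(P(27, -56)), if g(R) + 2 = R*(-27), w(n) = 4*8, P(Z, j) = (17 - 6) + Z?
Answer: -8/257 ≈ -0.031128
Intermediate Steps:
P(Z, j) = 11 + Z
w(n) = 32
g(R) = -2 - 27*R (g(R) = -2 + R*(-27) = -2 - 27*R)
s(w(1))/g(P(27, -56)) = 32/(-2 - 27*(11 + 27)) = 32/(-2 - 27*38) = 32/(-2 - 1026) = 32/(-1028) = 32*(-1/1028) = -8/257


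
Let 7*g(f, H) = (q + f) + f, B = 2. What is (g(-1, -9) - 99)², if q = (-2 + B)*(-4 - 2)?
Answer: 483025/49 ≈ 9857.7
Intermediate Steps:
q = 0 (q = (-2 + 2)*(-4 - 2) = 0*(-6) = 0)
g(f, H) = 2*f/7 (g(f, H) = ((0 + f) + f)/7 = (f + f)/7 = (2*f)/7 = 2*f/7)
(g(-1, -9) - 99)² = ((2/7)*(-1) - 99)² = (-2/7 - 99)² = (-695/7)² = 483025/49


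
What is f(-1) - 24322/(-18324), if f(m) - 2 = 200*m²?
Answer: 1862885/9162 ≈ 203.33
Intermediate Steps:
f(m) = 2 + 200*m²
f(-1) - 24322/(-18324) = (2 + 200*(-1)²) - 24322/(-18324) = (2 + 200*1) - 24322*(-1)/18324 = (2 + 200) - 1*(-12161/9162) = 202 + 12161/9162 = 1862885/9162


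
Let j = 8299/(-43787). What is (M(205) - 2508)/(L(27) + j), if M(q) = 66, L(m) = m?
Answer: -53463927/586975 ≈ -91.084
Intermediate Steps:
j = -8299/43787 (j = 8299*(-1/43787) = -8299/43787 ≈ -0.18953)
(M(205) - 2508)/(L(27) + j) = (66 - 2508)/(27 - 8299/43787) = -2442/1173950/43787 = -2442*43787/1173950 = -53463927/586975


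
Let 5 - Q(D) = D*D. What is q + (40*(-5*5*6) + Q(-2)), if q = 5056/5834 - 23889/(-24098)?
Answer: -421562298177/70293866 ≈ -5997.1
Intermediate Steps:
Q(D) = 5 - D**2 (Q(D) = 5 - D*D = 5 - D**2)
q = 130603957/70293866 (q = 5056*(1/5834) - 23889*(-1/24098) = 2528/2917 + 23889/24098 = 130603957/70293866 ≈ 1.8580)
q + (40*(-5*5*6) + Q(-2)) = 130603957/70293866 + (40*(-5*5*6) + (5 - 1*(-2)**2)) = 130603957/70293866 + (40*(-25*6) + (5 - 1*4)) = 130603957/70293866 + (40*(-150) + (5 - 4)) = 130603957/70293866 + (-6000 + 1) = 130603957/70293866 - 5999 = -421562298177/70293866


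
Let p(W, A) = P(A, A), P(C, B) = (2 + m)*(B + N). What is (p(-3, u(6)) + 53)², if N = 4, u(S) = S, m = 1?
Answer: 6889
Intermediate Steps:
P(C, B) = 12 + 3*B (P(C, B) = (2 + 1)*(B + 4) = 3*(4 + B) = 12 + 3*B)
p(W, A) = 12 + 3*A
(p(-3, u(6)) + 53)² = ((12 + 3*6) + 53)² = ((12 + 18) + 53)² = (30 + 53)² = 83² = 6889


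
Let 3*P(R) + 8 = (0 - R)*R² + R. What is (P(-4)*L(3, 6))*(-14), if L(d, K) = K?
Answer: -1456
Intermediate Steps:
P(R) = -8/3 - R³/3 + R/3 (P(R) = -8/3 + ((0 - R)*R² + R)/3 = -8/3 + ((-R)*R² + R)/3 = -8/3 + (-R³ + R)/3 = -8/3 + (R - R³)/3 = -8/3 + (-R³/3 + R/3) = -8/3 - R³/3 + R/3)
(P(-4)*L(3, 6))*(-14) = ((-8/3 - ⅓*(-4)³ + (⅓)*(-4))*6)*(-14) = ((-8/3 - ⅓*(-64) - 4/3)*6)*(-14) = ((-8/3 + 64/3 - 4/3)*6)*(-14) = ((52/3)*6)*(-14) = 104*(-14) = -1456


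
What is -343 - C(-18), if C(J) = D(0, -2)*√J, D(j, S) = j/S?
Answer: -343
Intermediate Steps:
C(J) = 0 (C(J) = (0/(-2))*√J = (0*(-½))*√J = 0*√J = 0)
-343 - C(-18) = -343 - 1*0 = -343 + 0 = -343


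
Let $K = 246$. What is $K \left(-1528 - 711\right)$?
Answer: $-550794$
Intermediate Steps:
$K \left(-1528 - 711\right) = 246 \left(-1528 - 711\right) = 246 \left(-2239\right) = -550794$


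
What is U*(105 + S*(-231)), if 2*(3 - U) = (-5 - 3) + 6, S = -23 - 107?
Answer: 120540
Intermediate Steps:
S = -130
U = 4 (U = 3 - ((-5 - 3) + 6)/2 = 3 - (-8 + 6)/2 = 3 - ½*(-2) = 3 + 1 = 4)
U*(105 + S*(-231)) = 4*(105 - 130*(-231)) = 4*(105 + 30030) = 4*30135 = 120540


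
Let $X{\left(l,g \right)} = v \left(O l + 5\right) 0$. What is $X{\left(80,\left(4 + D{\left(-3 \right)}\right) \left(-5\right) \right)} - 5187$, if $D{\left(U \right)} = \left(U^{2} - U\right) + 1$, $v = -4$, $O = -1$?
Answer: $-5187$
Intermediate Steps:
$D{\left(U \right)} = 1 + U^{2} - U$
$X{\left(l,g \right)} = 0$ ($X{\left(l,g \right)} = - 4 \left(- l + 5\right) 0 = - 4 \left(5 - l\right) 0 = \left(-20 + 4 l\right) 0 = 0$)
$X{\left(80,\left(4 + D{\left(-3 \right)}\right) \left(-5\right) \right)} - 5187 = 0 - 5187 = -5187$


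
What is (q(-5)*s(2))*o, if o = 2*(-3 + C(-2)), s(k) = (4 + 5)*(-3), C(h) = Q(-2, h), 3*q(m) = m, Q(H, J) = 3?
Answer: 0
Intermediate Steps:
q(m) = m/3
C(h) = 3
s(k) = -27 (s(k) = 9*(-3) = -27)
o = 0 (o = 2*(-3 + 3) = 2*0 = 0)
(q(-5)*s(2))*o = (((⅓)*(-5))*(-27))*0 = -5/3*(-27)*0 = 45*0 = 0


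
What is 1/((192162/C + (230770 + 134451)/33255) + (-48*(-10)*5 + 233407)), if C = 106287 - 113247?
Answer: 1543032/363832090763 ≈ 4.2411e-6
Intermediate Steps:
C = -6960
1/((192162/C + (230770 + 134451)/33255) + (-48*(-10)*5 + 233407)) = 1/((192162/(-6960) + (230770 + 134451)/33255) + (-48*(-10)*5 + 233407)) = 1/((192162*(-1/6960) + 365221*(1/33255)) + (480*5 + 233407)) = 1/((-32027/1160 + 365221/33255) + (2400 + 233407)) = 1/(-25656061/1543032 + 235807) = 1/(363832090763/1543032) = 1543032/363832090763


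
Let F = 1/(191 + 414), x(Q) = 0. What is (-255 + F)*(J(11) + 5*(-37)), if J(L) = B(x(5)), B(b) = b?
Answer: 5708138/121 ≈ 47175.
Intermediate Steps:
J(L) = 0
F = 1/605 ≈ 0.0016529
(-255 + F)*(J(11) + 5*(-37)) = (-255 + 1/605)*(0 + 5*(-37)) = -154274*(0 - 185)/605 = -154274/605*(-185) = 5708138/121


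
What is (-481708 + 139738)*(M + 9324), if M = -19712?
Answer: 3552384360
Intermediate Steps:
(-481708 + 139738)*(M + 9324) = (-481708 + 139738)*(-19712 + 9324) = -341970*(-10388) = 3552384360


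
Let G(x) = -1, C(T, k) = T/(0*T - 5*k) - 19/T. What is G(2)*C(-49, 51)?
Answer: -7246/12495 ≈ -0.57991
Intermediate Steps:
C(T, k) = -19/T - T/(5*k) (C(T, k) = T/(0 - 5*k) - 19/T = T/((-5*k)) - 19/T = T*(-1/(5*k)) - 19/T = -T/(5*k) - 19/T = -19/T - T/(5*k))
G(2)*C(-49, 51) = -(-19/(-49) - 1/5*(-49)/51) = -(-19*(-1/49) - 1/5*(-49)*1/51) = -(19/49 + 49/255) = -1*7246/12495 = -7246/12495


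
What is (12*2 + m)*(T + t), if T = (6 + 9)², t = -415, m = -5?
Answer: -3610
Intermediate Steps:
T = 225 (T = 15² = 225)
(12*2 + m)*(T + t) = (12*2 - 5)*(225 - 415) = (24 - 5)*(-190) = 19*(-190) = -3610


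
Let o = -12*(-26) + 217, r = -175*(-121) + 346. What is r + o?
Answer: 22050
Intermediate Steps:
r = 21521 (r = 21175 + 346 = 21521)
o = 529 (o = 312 + 217 = 529)
r + o = 21521 + 529 = 22050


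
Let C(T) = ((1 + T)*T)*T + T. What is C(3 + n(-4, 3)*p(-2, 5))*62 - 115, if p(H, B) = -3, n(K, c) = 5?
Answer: -99067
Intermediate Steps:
C(T) = T + T**2*(1 + T) (C(T) = (T*(1 + T))*T + T = T**2*(1 + T) + T = T + T**2*(1 + T))
C(3 + n(-4, 3)*p(-2, 5))*62 - 115 = ((3 + 5*(-3))*(1 + (3 + 5*(-3)) + (3 + 5*(-3))**2))*62 - 115 = ((3 - 15)*(1 + (3 - 15) + (3 - 15)**2))*62 - 115 = -12*(1 - 12 + (-12)**2)*62 - 115 = -12*(1 - 12 + 144)*62 - 115 = -12*133*62 - 115 = -1596*62 - 115 = -98952 - 115 = -99067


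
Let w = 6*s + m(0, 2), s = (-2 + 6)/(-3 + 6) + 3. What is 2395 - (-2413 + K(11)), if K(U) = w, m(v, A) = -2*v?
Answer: 4782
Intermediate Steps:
s = 13/3 (s = 4/3 + 3 = 13/3 ≈ 4.3333)
w = 26 (w = 6*(13/3) - 2*0 = 26 + 0 = 26)
K(U) = 26
2395 - (-2413 + K(11)) = 2395 - (-2413 + 26) = 2395 - 1*(-2387) = 2395 + 2387 = 4782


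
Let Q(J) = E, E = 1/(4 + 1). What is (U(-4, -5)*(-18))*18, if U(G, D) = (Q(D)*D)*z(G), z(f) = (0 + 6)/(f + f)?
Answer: -243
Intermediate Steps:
E = ⅕ (E = 1/5 = ⅕ ≈ 0.20000)
Q(J) = ⅕
z(f) = 3/f (z(f) = 6/((2*f)) = 6*(1/(2*f)) = 3/f)
U(G, D) = 3*D/(5*G) (U(G, D) = (D/5)*(3/G) = 3*D/(5*G))
(U(-4, -5)*(-18))*18 = (((⅗)*(-5)/(-4))*(-18))*18 = (((⅗)*(-5)*(-¼))*(-18))*18 = ((¾)*(-18))*18 = -27/2*18 = -243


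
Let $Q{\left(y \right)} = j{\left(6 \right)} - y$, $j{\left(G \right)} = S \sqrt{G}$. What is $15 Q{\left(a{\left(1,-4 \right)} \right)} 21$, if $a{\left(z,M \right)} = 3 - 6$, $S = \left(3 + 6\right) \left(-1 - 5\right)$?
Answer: $945 - 17010 \sqrt{6} \approx -40721.0$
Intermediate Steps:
$S = -54$ ($S = 9 \left(-6\right) = -54$)
$a{\left(z,M \right)} = -3$ ($a{\left(z,M \right)} = 3 - 6 = -3$)
$j{\left(G \right)} = - 54 \sqrt{G}$
$Q{\left(y \right)} = - y - 54 \sqrt{6}$ ($Q{\left(y \right)} = - 54 \sqrt{6} - y = - y - 54 \sqrt{6}$)
$15 Q{\left(a{\left(1,-4 \right)} \right)} 21 = 15 \left(\left(-1\right) \left(-3\right) - 54 \sqrt{6}\right) 21 = 15 \left(3 - 54 \sqrt{6}\right) 21 = \left(45 - 810 \sqrt{6}\right) 21 = 945 - 17010 \sqrt{6}$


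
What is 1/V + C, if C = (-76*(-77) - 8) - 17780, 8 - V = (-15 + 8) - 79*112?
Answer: -105788767/8863 ≈ -11936.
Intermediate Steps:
V = 8863 (V = 8 - ((-15 + 8) - 79*112) = 8 - (-7 - 8848) = 8 - 1*(-8855) = 8 + 8855 = 8863)
C = -11936 (C = (5852 - 8) - 17780 = 5844 - 17780 = -11936)
1/V + C = 1/8863 - 11936 = -105788767/8863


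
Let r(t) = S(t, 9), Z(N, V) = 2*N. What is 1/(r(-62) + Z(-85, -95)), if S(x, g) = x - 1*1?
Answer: -1/233 ≈ -0.0042918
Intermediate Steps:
S(x, g) = -1 + x (S(x, g) = x - 1 = -1 + x)
r(t) = -1 + t
1/(r(-62) + Z(-85, -95)) = 1/((-1 - 62) + 2*(-85)) = 1/(-63 - 170) = 1/(-233) = -1/233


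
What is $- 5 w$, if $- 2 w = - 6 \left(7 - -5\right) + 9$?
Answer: $- \frac{315}{2} \approx -157.5$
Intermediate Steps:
$w = \frac{63}{2}$ ($w = - \frac{- 6 \left(7 - -5\right) + 9}{2} = - \frac{- 6 \left(7 + 5\right) + 9}{2} = - \frac{\left(-6\right) 12 + 9}{2} = - \frac{-72 + 9}{2} = \left(- \frac{1}{2}\right) \left(-63\right) = \frac{63}{2} \approx 31.5$)
$- 5 w = \left(-5\right) \frac{63}{2} = - \frac{315}{2}$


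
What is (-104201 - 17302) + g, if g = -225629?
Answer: -347132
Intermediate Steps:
(-104201 - 17302) + g = (-104201 - 17302) - 225629 = -121503 - 225629 = -347132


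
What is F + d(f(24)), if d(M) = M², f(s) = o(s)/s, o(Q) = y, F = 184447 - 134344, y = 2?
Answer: 7214833/144 ≈ 50103.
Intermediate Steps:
F = 50103
o(Q) = 2
f(s) = 2/s
F + d(f(24)) = 50103 + (2/24)² = 50103 + (2*(1/24))² = 50103 + (1/12)² = 50103 + 1/144 = 7214833/144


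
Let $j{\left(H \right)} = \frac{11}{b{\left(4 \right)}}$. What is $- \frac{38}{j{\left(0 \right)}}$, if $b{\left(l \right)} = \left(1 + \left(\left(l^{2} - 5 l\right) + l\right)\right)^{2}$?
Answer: $- \frac{38}{11} \approx -3.4545$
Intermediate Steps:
$b{\left(l \right)} = \left(1 + l^{2} - 4 l\right)^{2}$ ($b{\left(l \right)} = \left(1 + \left(l^{2} - 4 l\right)\right)^{2} = \left(1 + l^{2} - 4 l\right)^{2}$)
$j{\left(H \right)} = 11$ ($j{\left(H \right)} = \frac{11}{\left(1 + 4^{2} - 16\right)^{2}} = \frac{11}{\left(1 + 16 - 16\right)^{2}} = \frac{11}{1^{2}} = \frac{11}{1} = 11 \cdot 1 = 11$)
$- \frac{38}{j{\left(0 \right)}} = - \frac{38}{11}$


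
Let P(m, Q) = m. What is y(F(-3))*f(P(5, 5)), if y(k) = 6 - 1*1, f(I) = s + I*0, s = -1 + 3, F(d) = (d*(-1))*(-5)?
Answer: 10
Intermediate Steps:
F(d) = 5*d (F(d) = -d*(-5) = 5*d)
s = 2
f(I) = 2 (f(I) = 2 + I*0 = 2 + 0 = 2)
y(k) = 5 (y(k) = 6 - 1 = 5)
y(F(-3))*f(P(5, 5)) = 5*2 = 10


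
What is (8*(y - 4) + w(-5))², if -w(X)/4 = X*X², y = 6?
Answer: 266256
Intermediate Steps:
w(X) = -4*X³ (w(X) = -4*X*X² = -4*X³)
(8*(y - 4) + w(-5))² = (8*(6 - 4) - 4*(-5)³)² = (8*2 - 4*(-125))² = (16 + 500)² = 516² = 266256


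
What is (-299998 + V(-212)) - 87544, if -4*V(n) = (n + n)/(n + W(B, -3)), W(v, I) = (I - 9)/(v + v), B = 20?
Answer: -822752726/2123 ≈ -3.8754e+5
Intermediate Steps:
W(v, I) = (-9 + I)/(2*v) (W(v, I) = (-9 + I)/((2*v)) = (-9 + I)*(1/(2*v)) = (-9 + I)/(2*v))
V(n) = -n/(2*(-3/10 + n)) (V(n) = -(n + n)/(4*(n + (½)*(-9 - 3)/20)) = -2*n/(4*(n + (½)*(1/20)*(-12))) = -2*n/(4*(n - 3/10)) = -2*n/(4*(-3/10 + n)) = -n/(2*(-3/10 + n)))
(-299998 + V(-212)) - 87544 = (-299998 - 5*(-212)/(-3 + 10*(-212))) - 87544 = (-299998 - 5*(-212)/(-3 - 2120)) - 87544 = (-299998 - 5*(-212)/(-2123)) - 87544 = (-299998 - 5*(-212)*(-1/2123)) - 87544 = (-299998 - 1060/2123) - 87544 = -636896814/2123 - 87544 = -822752726/2123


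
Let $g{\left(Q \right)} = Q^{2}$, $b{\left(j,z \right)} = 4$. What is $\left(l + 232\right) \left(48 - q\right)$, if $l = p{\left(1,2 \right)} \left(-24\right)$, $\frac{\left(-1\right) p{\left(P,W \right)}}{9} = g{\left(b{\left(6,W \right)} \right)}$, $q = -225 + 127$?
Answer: $538448$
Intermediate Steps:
$q = -98$
$p{\left(P,W \right)} = -144$ ($p{\left(P,W \right)} = - 9 \cdot 4^{2} = \left(-9\right) 16 = -144$)
$l = 3456$ ($l = \left(-144\right) \left(-24\right) = 3456$)
$\left(l + 232\right) \left(48 - q\right) = \left(3456 + 232\right) \left(48 - -98\right) = 3688 \left(48 + 98\right) = 3688 \cdot 146 = 538448$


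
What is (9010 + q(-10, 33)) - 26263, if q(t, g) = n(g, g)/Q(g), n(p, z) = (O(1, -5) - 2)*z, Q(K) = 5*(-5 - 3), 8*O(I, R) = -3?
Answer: -5520333/320 ≈ -17251.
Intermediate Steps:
O(I, R) = -3/8 (O(I, R) = (⅛)*(-3) = -3/8)
Q(K) = -40 (Q(K) = 5*(-8) = -40)
n(p, z) = -19*z/8 (n(p, z) = (-3/8 - 2)*z = -19*z/8)
q(t, g) = 19*g/320 (q(t, g) = -19*g/8/(-40) = -19*g/8*(-1/40) = 19*g/320)
(9010 + q(-10, 33)) - 26263 = (9010 + (19/320)*33) - 26263 = (9010 + 627/320) - 26263 = 2883827/320 - 26263 = -5520333/320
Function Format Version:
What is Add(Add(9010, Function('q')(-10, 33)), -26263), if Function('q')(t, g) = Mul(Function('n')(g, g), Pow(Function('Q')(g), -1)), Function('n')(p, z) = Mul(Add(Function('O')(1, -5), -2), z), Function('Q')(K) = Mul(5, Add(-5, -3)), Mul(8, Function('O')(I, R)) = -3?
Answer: Rational(-5520333, 320) ≈ -17251.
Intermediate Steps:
Function('O')(I, R) = Rational(-3, 8) (Function('O')(I, R) = Mul(Rational(1, 8), -3) = Rational(-3, 8))
Function('Q')(K) = -40 (Function('Q')(K) = Mul(5, -8) = -40)
Function('n')(p, z) = Mul(Rational(-19, 8), z) (Function('n')(p, z) = Mul(Add(Rational(-3, 8), -2), z) = Mul(Rational(-19, 8), z))
Function('q')(t, g) = Mul(Rational(19, 320), g) (Function('q')(t, g) = Mul(Mul(Rational(-19, 8), g), Pow(-40, -1)) = Mul(Mul(Rational(-19, 8), g), Rational(-1, 40)) = Mul(Rational(19, 320), g))
Add(Add(9010, Function('q')(-10, 33)), -26263) = Add(Add(9010, Mul(Rational(19, 320), 33)), -26263) = Add(Add(9010, Rational(627, 320)), -26263) = Add(Rational(2883827, 320), -26263) = Rational(-5520333, 320)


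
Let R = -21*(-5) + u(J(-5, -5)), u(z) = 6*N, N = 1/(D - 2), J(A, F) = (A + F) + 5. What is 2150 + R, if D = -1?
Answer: 2253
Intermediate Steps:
J(A, F) = 5 + A + F
N = -⅓ (N = 1/(-1 - 2) = 1/(-3) = -⅓ ≈ -0.33333)
u(z) = -2 (u(z) = 6*(-⅓) = -2)
R = 103 (R = -21*(-5) - 2 = 105 - 2 = 103)
2150 + R = 2150 + 103 = 2253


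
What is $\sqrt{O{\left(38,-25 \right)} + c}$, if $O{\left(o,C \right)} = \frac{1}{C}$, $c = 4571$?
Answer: $\frac{\sqrt{114274}}{5} \approx 67.609$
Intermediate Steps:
$\sqrt{O{\left(38,-25 \right)} + c} = \sqrt{\frac{1}{-25} + 4571} = \sqrt{- \frac{1}{25} + 4571} = \sqrt{\frac{114274}{25}} = \frac{\sqrt{114274}}{5}$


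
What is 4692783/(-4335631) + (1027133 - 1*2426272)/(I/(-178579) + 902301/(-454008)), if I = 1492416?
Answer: 163939021010529917289269/1212099082399910339 ≈ 1.3525e+5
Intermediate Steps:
4692783/(-4335631) + (1027133 - 1*2426272)/(I/(-178579) + 902301/(-454008)) = 4692783/(-4335631) + (1027133 - 1*2426272)/(1492416/(-178579) + 902301/(-454008)) = 4692783*(-1/4335631) + (1027133 - 2426272)/(1492416*(-1/178579) + 902301*(-1/454008)) = -4692783/4335631 - 1399139/(-1492416/178579 - 300767/151336) = -4692783/4335631 - 1399139/(-279566937869/27025431544) = -4692783/4335631 - 1399139*(-27025431544/279566937869) = -4692783/4335631 + 37812335265040616/279566937869 = 163939021010529917289269/1212099082399910339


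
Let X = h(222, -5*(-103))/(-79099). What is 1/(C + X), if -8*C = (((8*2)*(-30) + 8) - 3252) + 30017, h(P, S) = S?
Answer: -632792/2079754127 ≈ -0.00030426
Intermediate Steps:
C = -26293/8 (C = -((((8*2)*(-30) + 8) - 3252) + 30017)/8 = -(((16*(-30) + 8) - 3252) + 30017)/8 = -(((-480 + 8) - 3252) + 30017)/8 = -((-472 - 3252) + 30017)/8 = -(-3724 + 30017)/8 = -⅛*26293 = -26293/8 ≈ -3286.6)
X = -515/79099 (X = -5*(-103)/(-79099) = 515*(-1/79099) = -515/79099 ≈ -0.0065108)
1/(C + X) = 1/(-26293/8 - 515/79099) = 1/(-2079754127/632792) = -632792/2079754127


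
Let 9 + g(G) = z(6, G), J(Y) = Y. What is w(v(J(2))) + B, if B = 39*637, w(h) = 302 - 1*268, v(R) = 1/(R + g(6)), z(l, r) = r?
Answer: 24877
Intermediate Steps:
g(G) = -9 + G
v(R) = 1/(-3 + R) (v(R) = 1/(R + (-9 + 6)) = 1/(R - 3) = 1/(-3 + R))
w(h) = 34 (w(h) = 302 - 268 = 34)
B = 24843
w(v(J(2))) + B = 34 + 24843 = 24877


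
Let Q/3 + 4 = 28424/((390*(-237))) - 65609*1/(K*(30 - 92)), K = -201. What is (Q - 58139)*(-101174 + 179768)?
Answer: -48758277380184137/10665395 ≈ -4.5716e+9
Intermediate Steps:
Q = -1837651733/63992370 (Q = -12 + 3*(28424/((390*(-237))) - 65609*(-1/(201*(30 - 92)))) = -12 + 3*(28424/(-92430) - 65609/((-201*(-62)))) = -12 + 3*(28424*(-1/92430) - 65609/12462) = -12 + 3*(-14212/46215 - 65609*1/12462) = -12 + 3*(-14212/46215 - 65609/12462) = -12 + 3*(-1069743293/191977110) = -12 - 1069743293/63992370 = -1837651733/63992370 ≈ -28.717)
(Q - 58139)*(-101174 + 179768) = (-1837651733/63992370 - 58139)*(-101174 + 179768) = -3722290051163/63992370*78594 = -48758277380184137/10665395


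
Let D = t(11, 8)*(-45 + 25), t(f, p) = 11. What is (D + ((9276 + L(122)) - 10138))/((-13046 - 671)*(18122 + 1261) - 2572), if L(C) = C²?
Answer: -13802/265879183 ≈ -5.1911e-5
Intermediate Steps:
D = -220 (D = 11*(-45 + 25) = 11*(-20) = -220)
(D + ((9276 + L(122)) - 10138))/((-13046 - 671)*(18122 + 1261) - 2572) = (-220 + ((9276 + 122²) - 10138))/((-13046 - 671)*(18122 + 1261) - 2572) = (-220 + ((9276 + 14884) - 10138))/(-13717*19383 - 2572) = (-220 + (24160 - 10138))/(-265876611 - 2572) = (-220 + 14022)/(-265879183) = 13802*(-1/265879183) = -13802/265879183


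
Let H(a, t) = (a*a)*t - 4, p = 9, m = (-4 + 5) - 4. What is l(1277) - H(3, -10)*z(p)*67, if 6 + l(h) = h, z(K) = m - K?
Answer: -74305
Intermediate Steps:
m = -3 (m = 1 - 4 = -3)
H(a, t) = -4 + t*a**2 (H(a, t) = a**2*t - 4 = t*a**2 - 4 = -4 + t*a**2)
z(K) = -3 - K
l(h) = -6 + h
l(1277) - H(3, -10)*z(p)*67 = (-6 + 1277) - (-4 - 10*3**2)*(-3 - 1*9)*67 = 1271 - (-4 - 10*9)*(-3 - 9)*67 = 1271 - (-4 - 90)*(-12)*67 = 1271 - (-94*(-12))*67 = 1271 - 1128*67 = 1271 - 1*75576 = 1271 - 75576 = -74305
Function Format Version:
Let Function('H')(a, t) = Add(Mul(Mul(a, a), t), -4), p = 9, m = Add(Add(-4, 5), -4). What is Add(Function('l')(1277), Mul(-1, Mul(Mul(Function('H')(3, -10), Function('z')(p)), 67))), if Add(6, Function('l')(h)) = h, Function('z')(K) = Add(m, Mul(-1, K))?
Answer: -74305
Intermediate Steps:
m = -3 (m = Add(1, -4) = -3)
Function('H')(a, t) = Add(-4, Mul(t, Pow(a, 2))) (Function('H')(a, t) = Add(Mul(Pow(a, 2), t), -4) = Add(Mul(t, Pow(a, 2)), -4) = Add(-4, Mul(t, Pow(a, 2))))
Function('z')(K) = Add(-3, Mul(-1, K))
Function('l')(h) = Add(-6, h)
Add(Function('l')(1277), Mul(-1, Mul(Mul(Function('H')(3, -10), Function('z')(p)), 67))) = Add(Add(-6, 1277), Mul(-1, Mul(Mul(Add(-4, Mul(-10, Pow(3, 2))), Add(-3, Mul(-1, 9))), 67))) = Add(1271, Mul(-1, Mul(Mul(Add(-4, Mul(-10, 9)), Add(-3, -9)), 67))) = Add(1271, Mul(-1, Mul(Mul(Add(-4, -90), -12), 67))) = Add(1271, Mul(-1, Mul(Mul(-94, -12), 67))) = Add(1271, Mul(-1, Mul(1128, 67))) = Add(1271, Mul(-1, 75576)) = Add(1271, -75576) = -74305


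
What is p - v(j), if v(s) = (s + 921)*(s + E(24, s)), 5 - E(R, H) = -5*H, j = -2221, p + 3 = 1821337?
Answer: -15495966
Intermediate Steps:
p = 1821334 (p = -3 + 1821337 = 1821334)
E(R, H) = 5 + 5*H (E(R, H) = 5 - (-5)*H = 5 + 5*H)
v(s) = (5 + 6*s)*(921 + s) (v(s) = (s + 921)*(s + (5 + 5*s)) = (921 + s)*(5 + 6*s) = (5 + 6*s)*(921 + s))
p - v(j) = 1821334 - (4605 + 6*(-2221)² + 5531*(-2221)) = 1821334 - (4605 + 6*4932841 - 12284351) = 1821334 - (4605 + 29597046 - 12284351) = 1821334 - 1*17317300 = 1821334 - 17317300 = -15495966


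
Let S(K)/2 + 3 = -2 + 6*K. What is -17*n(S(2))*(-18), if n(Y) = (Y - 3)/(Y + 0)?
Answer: 1683/7 ≈ 240.43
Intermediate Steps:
S(K) = -10 + 12*K (S(K) = -6 + 2*(-2 + 6*K) = -6 + (-4 + 12*K) = -10 + 12*K)
n(Y) = (-3 + Y)/Y
-17*n(S(2))*(-18) = -17*(-3 + (-10 + 12*2))/(-10 + 12*2)*(-18) = -17*(-3 + (-10 + 24))/(-10 + 24)*(-18) = -17*(-3 + 14)/14*(-18) = -17*11/14*(-18) = -187/14*(-18) = 1683/7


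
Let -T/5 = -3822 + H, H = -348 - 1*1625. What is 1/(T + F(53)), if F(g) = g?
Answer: 1/29028 ≈ 3.4450e-5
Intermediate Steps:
H = -1973 (H = -348 - 1625 = -1973)
T = 28975 (T = -5*(-3822 - 1973) = -5*(-5795) = 28975)
1/(T + F(53)) = 1/(28975 + 53) = 1/29028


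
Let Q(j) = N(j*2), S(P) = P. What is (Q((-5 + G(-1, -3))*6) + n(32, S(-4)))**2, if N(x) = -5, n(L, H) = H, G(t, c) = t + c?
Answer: 81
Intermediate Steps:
G(t, c) = c + t
Q(j) = -5
(Q((-5 + G(-1, -3))*6) + n(32, S(-4)))**2 = (-5 - 4)**2 = (-9)**2 = 81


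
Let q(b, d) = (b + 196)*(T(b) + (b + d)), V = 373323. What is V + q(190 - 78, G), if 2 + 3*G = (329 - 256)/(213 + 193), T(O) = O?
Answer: 38465147/87 ≈ 4.4213e+5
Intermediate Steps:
G = -739/1218 (G = -⅔ + ((329 - 256)/(213 + 193))/3 = -⅔ + (73/406)/3 = -⅔ + (73*(1/406))/3 = -⅔ + (⅓)*(73/406) = -⅔ + 73/1218 = -739/1218 ≈ -0.60673)
q(b, d) = (196 + b)*(d + 2*b) (q(b, d) = (b + 196)*(b + (b + d)) = (196 + b)*(d + 2*b))
V + q(190 - 78, G) = 373323 + (2*(190 - 78)² + 196*(-739/1218) + 392*(190 - 78) + (190 - 78)*(-739/1218)) = 373323 + (2*112² - 10346/87 + 392*112 + 112*(-739/1218)) = 373323 + (2*12544 - 10346/87 + 43904 - 5912/87) = 373323 + (25088 - 10346/87 + 43904 - 5912/87) = 373323 + 5986046/87 = 38465147/87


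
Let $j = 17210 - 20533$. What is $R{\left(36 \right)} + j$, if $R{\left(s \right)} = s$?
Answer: $-3287$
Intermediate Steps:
$j = -3323$
$R{\left(36 \right)} + j = 36 - 3323 = -3287$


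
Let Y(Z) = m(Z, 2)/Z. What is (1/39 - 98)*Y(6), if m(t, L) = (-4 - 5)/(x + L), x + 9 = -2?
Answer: -3821/234 ≈ -16.329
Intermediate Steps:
x = -11 (x = -9 - 2 = -11)
m(t, L) = -9/(-11 + L) (m(t, L) = (-4 - 5)/(-11 + L) = -9/(-11 + L))
Y(Z) = 1/Z (Y(Z) = (-9/(-11 + 2))/Z = (-9/(-9))/Z = (-9*(-⅑))/Z = 1/Z)
(1/39 - 98)*Y(6) = (1/39 - 98)/6 = (1/39 - 98)*(⅙) = -3821/39*⅙ = -3821/234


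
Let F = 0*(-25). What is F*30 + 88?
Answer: 88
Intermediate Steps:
F = 0
F*30 + 88 = 0*30 + 88 = 0 + 88 = 88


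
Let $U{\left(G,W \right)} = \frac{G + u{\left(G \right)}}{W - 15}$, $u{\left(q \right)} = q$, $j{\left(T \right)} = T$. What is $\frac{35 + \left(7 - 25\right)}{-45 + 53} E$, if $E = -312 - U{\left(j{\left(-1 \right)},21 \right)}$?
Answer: $- \frac{15895}{24} \approx -662.29$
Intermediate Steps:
$U{\left(G,W \right)} = \frac{2 G}{-15 + W}$ ($U{\left(G,W \right)} = \frac{G + G}{W - 15} = \frac{2 G}{-15 + W}$)
$E = - \frac{935}{3}$ ($E = -312 - 2 \left(-1\right) \frac{1}{-15 + 21} = -312 - 2 \left(-1\right) \frac{1}{6} = -312 - - \frac{1}{3} = -312 + \frac{1}{3} = - \frac{935}{3} \approx -311.67$)
$\frac{35 + \left(7 - 25\right)}{-45 + 53} E = \frac{35 + \left(7 - 25\right)}{-45 + 53} \left(- \frac{935}{3}\right) = \frac{35 - 18}{8} \left(- \frac{935}{3}\right) = 17 \cdot \frac{1}{8} \left(- \frac{935}{3}\right) = \frac{17}{8} \left(- \frac{935}{3}\right) = - \frac{15895}{24}$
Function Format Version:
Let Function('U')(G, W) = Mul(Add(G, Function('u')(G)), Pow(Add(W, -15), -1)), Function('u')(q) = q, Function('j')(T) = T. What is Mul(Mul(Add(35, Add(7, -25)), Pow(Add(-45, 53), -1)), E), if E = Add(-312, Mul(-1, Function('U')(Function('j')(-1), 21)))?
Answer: Rational(-15895, 24) ≈ -662.29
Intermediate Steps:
Function('U')(G, W) = Mul(2, G, Pow(Add(-15, W), -1)) (Function('U')(G, W) = Mul(Add(G, G), Pow(Add(W, -15), -1)) = Mul(Mul(2, G), Pow(Add(-15, W), -1)) = Mul(2, G, Pow(Add(-15, W), -1)))
E = Rational(-935, 3) (E = Add(-312, Mul(-1, Mul(2, -1, Pow(Add(-15, 21), -1)))) = Add(-312, Mul(-1, Mul(2, -1, Pow(6, -1)))) = Add(-312, Mul(-1, Mul(2, -1, Rational(1, 6)))) = Add(-312, Mul(-1, Rational(-1, 3))) = Add(-312, Rational(1, 3)) = Rational(-935, 3) ≈ -311.67)
Mul(Mul(Add(35, Add(7, -25)), Pow(Add(-45, 53), -1)), E) = Mul(Mul(Add(35, Add(7, -25)), Pow(Add(-45, 53), -1)), Rational(-935, 3)) = Mul(Mul(Add(35, -18), Pow(8, -1)), Rational(-935, 3)) = Mul(Mul(17, Rational(1, 8)), Rational(-935, 3)) = Mul(Rational(17, 8), Rational(-935, 3)) = Rational(-15895, 24)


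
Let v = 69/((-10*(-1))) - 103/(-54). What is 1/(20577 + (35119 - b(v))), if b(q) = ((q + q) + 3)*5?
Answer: 27/1501009 ≈ 1.7988e-5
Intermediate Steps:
v = 1189/135 (v = 69/10 - 103*(-1/54) = 69*(⅒) + 103/54 = 69/10 + 103/54 = 1189/135 ≈ 8.8074)
b(q) = 15 + 10*q (b(q) = (2*q + 3)*5 = (3 + 2*q)*5 = 15 + 10*q)
1/(20577 + (35119 - b(v))) = 1/(20577 + (35119 - (15 + 10*(1189/135)))) = 1/(20577 + (35119 - (15 + 2378/27))) = 1/(20577 + (35119 - 1*2783/27)) = 1/(20577 + (35119 - 2783/27)) = 1/(20577 + 945430/27) = 1/(1501009/27) = 27/1501009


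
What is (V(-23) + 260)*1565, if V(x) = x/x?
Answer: 408465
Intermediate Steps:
V(x) = 1
(V(-23) + 260)*1565 = (1 + 260)*1565 = 261*1565 = 408465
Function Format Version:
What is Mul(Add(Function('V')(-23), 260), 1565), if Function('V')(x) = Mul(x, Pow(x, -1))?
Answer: 408465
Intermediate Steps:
Function('V')(x) = 1
Mul(Add(Function('V')(-23), 260), 1565) = Mul(Add(1, 260), 1565) = Mul(261, 1565) = 408465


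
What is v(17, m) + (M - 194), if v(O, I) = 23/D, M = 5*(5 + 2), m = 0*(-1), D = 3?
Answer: -454/3 ≈ -151.33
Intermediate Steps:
m = 0
M = 35 (M = 5*7 = 35)
v(O, I) = 23/3
v(17, m) + (M - 194) = 23/3 + (35 - 194) = 23/3 - 159 = -454/3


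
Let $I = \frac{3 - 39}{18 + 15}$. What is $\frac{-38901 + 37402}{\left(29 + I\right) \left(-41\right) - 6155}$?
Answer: $\frac{16489}{80292} \approx 0.20536$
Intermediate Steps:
$I = - \frac{12}{11}$ ($I = - \frac{36}{33} = \left(-36\right) \frac{1}{33} = - \frac{12}{11} \approx -1.0909$)
$\frac{-38901 + 37402}{\left(29 + I\right) \left(-41\right) - 6155} = \frac{-38901 + 37402}{\left(29 - \frac{12}{11}\right) \left(-41\right) - 6155} = - \frac{1499}{\frac{307}{11} \left(-41\right) - 6155} = - \frac{1499}{- \frac{12587}{11} - 6155} = - \frac{1499}{- \frac{80292}{11}} = \left(-1499\right) \left(- \frac{11}{80292}\right) = \frac{16489}{80292}$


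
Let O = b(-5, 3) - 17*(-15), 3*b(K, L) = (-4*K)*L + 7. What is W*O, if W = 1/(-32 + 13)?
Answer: -832/57 ≈ -14.596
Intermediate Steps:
W = -1/19 (W = 1/(-19) = -1/19 ≈ -0.052632)
b(K, L) = 7/3 - 4*K*L/3 (b(K, L) = ((-4*K)*L + 7)/3 = (-4*K*L + 7)/3 = (7 - 4*K*L)/3 = 7/3 - 4*K*L/3)
O = 832/3 (O = (7/3 - 4/3*(-5)*3) - 17*(-15) = (7/3 + 20) + 255 = 67/3 + 255 = 832/3 ≈ 277.33)
W*O = -1/19*832/3 = -832/57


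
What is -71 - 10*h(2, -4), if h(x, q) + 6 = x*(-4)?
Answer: 69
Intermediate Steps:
h(x, q) = -6 - 4*x (h(x, q) = -6 + x*(-4) = -6 - 4*x)
-71 - 10*h(2, -4) = -71 - 10*(-6 - 4*2) = -71 - 10*(-6 - 8) = -71 - 10*(-14) = -71 + 140 = 69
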